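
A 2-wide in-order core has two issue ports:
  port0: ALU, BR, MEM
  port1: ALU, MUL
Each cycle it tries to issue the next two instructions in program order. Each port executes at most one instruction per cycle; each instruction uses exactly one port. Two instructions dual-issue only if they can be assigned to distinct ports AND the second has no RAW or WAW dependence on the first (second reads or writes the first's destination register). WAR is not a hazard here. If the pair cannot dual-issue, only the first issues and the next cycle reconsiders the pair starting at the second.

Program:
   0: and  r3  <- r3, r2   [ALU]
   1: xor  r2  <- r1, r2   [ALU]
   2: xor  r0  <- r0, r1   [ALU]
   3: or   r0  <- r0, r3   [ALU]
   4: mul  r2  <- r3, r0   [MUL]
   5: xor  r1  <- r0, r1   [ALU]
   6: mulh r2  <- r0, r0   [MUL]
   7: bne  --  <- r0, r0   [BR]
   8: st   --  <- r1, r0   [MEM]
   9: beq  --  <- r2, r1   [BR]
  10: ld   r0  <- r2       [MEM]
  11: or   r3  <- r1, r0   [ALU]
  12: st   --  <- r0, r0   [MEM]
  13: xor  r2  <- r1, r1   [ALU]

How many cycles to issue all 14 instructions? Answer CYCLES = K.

CYCLES = 10

t=0 i0+i1:and+xor ; pair
t=1 i2:xor ; RAW+WAW r0
t=2 i3:or ; RAW r0
t=3 i4+i5:mul+xor ; pair
t=4 i6+i7:mulh+bne ; pair
t=5 i8:st ; no-port MEM/BR
t=6 i9:beq ; no-port BR/MEM
t=7 i10:ld ; RAW r0
t=8 i11+i12:or+st ; pair
t=9 i13:xor ; tail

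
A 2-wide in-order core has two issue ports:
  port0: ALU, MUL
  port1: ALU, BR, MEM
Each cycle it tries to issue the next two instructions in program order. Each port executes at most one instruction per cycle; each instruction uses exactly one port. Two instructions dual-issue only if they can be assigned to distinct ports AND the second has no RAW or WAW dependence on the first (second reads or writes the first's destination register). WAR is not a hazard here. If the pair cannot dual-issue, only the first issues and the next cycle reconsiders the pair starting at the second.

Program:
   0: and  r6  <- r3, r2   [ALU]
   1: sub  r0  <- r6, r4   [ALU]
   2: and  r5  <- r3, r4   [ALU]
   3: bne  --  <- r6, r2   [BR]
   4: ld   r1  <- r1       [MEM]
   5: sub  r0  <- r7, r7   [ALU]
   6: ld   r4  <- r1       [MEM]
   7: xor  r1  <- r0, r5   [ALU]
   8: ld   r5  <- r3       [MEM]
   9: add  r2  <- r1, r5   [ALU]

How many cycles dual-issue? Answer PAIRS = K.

PAIRS = 3

  cy0 -> i0 (and) RAW r6
  cy1 -> i1/i2 (sub and) 2-wide
  cy2 -> i3 (bne) no-port BR/MEM
  cy3 -> i4/i5 (ld sub) 2-wide
  cy4 -> i6/i7 (ld xor) 2-wide
  cy5 -> i8 (ld) RAW r5
  cy6 -> i9 (add) tail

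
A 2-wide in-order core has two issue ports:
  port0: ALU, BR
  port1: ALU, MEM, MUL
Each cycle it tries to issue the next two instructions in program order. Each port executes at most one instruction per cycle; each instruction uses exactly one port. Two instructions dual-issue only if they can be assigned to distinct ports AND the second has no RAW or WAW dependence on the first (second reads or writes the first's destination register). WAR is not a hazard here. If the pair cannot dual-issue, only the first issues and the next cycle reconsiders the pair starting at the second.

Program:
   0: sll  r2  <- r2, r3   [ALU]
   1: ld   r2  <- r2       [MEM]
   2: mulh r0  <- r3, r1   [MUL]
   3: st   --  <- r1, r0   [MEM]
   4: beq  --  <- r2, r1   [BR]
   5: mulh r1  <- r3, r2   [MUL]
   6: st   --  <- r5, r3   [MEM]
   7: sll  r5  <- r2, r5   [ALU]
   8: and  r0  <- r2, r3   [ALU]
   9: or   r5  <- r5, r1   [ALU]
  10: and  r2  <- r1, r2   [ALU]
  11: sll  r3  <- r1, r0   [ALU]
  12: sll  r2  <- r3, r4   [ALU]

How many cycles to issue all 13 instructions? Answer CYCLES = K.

CYCLES = 9

c0: i0 sll.ALU  RAW+WAW r2
c1: i1 ld.MEM  no-port MEM/MUL
c2: i2 mulh.MUL  no-port MUL/MEM
c3: i3&i4 st.MEM+beq.BR  2-wide
c4: i5 mulh.MUL  no-port MUL/MEM
c5: i6&i7 st.MEM+sll.ALU  2-wide
c6: i8&i9 and.ALU+or.ALU  2-wide
c7: i10&i11 and.ALU+sll.ALU  2-wide
c8: i12 sll.ALU  tail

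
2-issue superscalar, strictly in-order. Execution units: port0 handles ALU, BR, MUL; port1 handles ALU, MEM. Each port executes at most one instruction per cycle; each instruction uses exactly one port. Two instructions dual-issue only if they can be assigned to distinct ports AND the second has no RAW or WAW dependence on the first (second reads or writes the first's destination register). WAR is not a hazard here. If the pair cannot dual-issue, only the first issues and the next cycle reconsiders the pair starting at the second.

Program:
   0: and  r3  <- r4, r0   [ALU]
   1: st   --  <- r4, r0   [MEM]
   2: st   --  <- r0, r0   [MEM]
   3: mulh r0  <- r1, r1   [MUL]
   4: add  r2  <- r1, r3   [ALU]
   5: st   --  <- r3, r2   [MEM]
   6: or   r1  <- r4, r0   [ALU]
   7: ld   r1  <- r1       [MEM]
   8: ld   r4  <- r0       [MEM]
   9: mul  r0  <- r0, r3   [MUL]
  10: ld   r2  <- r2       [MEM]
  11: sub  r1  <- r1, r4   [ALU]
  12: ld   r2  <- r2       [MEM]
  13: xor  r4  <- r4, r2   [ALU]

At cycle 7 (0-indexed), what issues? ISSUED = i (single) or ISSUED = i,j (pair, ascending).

#0 head=0: and+st i0/i1 pair
#1 head=2: st+mulh i2/i3 pair
#2 head=4: add i4 RAW r2
#3 head=5: st+or i5/i6 pair
#4 head=7: ld i7 no-port MEM/MEM
#5 head=8: ld+mul i8/i9 pair
#6 head=10: ld+sub i10/i11 pair
#7 head=12: ld i12 RAW r2
#8 head=13: xor i13 tail

ISSUED = 12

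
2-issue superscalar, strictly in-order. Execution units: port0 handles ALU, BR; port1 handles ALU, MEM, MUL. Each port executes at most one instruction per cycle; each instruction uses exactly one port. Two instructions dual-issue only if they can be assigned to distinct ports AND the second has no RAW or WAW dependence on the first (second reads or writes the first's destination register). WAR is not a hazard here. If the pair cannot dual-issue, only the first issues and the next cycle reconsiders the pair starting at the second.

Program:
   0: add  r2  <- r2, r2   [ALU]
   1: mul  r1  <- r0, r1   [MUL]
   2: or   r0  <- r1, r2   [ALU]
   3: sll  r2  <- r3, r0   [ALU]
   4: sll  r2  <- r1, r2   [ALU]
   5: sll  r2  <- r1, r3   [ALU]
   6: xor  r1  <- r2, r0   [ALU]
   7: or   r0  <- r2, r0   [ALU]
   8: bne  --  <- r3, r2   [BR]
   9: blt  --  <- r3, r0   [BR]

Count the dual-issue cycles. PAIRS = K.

t=0 i0&i1:add;mul ; 2-wide
t=1 i2:or ; RAW r0
t=2 i3:sll ; RAW+WAW r2
t=3 i4:sll ; WAW r2
t=4 i5:sll ; RAW r2
t=5 i6&i7:xor;or ; 2-wide
t=6 i8:bne ; no-port BR/BR
t=7 i9:blt ; tail

PAIRS = 2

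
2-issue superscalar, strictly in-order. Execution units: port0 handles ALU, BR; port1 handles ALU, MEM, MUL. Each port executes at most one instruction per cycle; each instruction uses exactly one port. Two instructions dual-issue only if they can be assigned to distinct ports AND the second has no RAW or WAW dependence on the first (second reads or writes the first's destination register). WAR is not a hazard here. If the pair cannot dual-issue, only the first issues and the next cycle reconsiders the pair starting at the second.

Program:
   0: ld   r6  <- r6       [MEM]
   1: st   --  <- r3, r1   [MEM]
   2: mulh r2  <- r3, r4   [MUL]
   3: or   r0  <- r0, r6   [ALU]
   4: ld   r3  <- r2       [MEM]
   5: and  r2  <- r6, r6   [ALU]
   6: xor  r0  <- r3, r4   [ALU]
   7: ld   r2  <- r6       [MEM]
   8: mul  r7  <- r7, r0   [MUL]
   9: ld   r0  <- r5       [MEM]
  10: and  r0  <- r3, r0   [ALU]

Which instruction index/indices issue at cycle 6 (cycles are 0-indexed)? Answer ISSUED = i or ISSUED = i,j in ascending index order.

  cy0 -> i0 (ld) no-port MEM/MEM
  cy1 -> i1 (st) no-port MEM/MUL
  cy2 -> i2+i3 (mulh/or) pair
  cy3 -> i4+i5 (ld/and) pair
  cy4 -> i6+i7 (xor/ld) pair
  cy5 -> i8 (mul) no-port MUL/MEM
  cy6 -> i9 (ld) RAW+WAW r0
  cy7 -> i10 (and) tail

ISSUED = 9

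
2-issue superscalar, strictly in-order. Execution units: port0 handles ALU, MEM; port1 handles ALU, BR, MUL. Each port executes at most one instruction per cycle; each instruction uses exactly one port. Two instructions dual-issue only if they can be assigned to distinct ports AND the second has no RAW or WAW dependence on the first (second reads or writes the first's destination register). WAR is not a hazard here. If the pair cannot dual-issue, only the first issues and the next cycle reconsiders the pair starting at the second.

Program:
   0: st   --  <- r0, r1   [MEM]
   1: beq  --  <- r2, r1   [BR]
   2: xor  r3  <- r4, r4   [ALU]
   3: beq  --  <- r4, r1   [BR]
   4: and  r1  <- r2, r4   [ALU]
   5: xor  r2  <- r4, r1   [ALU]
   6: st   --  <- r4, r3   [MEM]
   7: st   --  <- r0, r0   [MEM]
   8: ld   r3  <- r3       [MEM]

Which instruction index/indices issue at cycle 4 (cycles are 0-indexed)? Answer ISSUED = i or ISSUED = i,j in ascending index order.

#0 head=0: st/beq i0+i1 dual
#1 head=2: xor/beq i2+i3 dual
#2 head=4: and i4 RAW r1
#3 head=5: xor/st i5+i6 dual
#4 head=7: st i7 no-port MEM/MEM
#5 head=8: ld i8 tail

ISSUED = 7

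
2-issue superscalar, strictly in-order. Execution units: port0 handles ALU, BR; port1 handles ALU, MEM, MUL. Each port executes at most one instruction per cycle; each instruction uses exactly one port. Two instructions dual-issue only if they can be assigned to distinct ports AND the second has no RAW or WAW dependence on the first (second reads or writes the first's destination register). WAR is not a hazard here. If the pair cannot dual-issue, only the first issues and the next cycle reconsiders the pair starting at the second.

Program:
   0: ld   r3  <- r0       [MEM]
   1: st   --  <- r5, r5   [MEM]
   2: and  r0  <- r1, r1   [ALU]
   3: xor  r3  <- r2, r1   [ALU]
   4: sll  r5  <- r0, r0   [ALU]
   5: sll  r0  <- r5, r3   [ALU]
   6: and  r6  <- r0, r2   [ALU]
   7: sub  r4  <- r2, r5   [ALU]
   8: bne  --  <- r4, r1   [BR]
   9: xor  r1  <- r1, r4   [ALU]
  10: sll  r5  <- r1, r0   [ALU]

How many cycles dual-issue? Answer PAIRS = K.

c0: i0 ld.MEM  no-port MEM/MEM
c1: i1+i2 st.MEM/and.ALU  pair
c2: i3+i4 xor.ALU/sll.ALU  pair
c3: i5 sll.ALU  RAW r0
c4: i6+i7 and.ALU/sub.ALU  pair
c5: i8+i9 bne.BR/xor.ALU  pair
c6: i10 sll.ALU  tail

PAIRS = 4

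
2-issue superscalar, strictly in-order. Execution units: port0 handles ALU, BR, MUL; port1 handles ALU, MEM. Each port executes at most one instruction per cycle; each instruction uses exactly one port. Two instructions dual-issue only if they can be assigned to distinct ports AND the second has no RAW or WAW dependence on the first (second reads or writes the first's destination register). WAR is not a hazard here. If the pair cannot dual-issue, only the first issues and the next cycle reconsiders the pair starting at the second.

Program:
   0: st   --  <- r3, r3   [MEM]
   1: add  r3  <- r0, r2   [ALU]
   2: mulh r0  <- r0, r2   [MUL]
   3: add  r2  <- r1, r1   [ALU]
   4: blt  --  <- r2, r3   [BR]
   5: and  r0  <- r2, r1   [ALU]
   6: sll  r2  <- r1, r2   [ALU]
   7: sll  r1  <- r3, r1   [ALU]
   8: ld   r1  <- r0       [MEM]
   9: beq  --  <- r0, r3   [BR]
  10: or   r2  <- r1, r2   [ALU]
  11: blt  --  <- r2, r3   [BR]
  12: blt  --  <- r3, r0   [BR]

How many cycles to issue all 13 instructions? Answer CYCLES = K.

CYCLES = 8

c0: i0/i1 st.MEM add.ALU  pair
c1: i2/i3 mulh.MUL add.ALU  pair
c2: i4/i5 blt.BR and.ALU  pair
c3: i6/i7 sll.ALU sll.ALU  pair
c4: i8/i9 ld.MEM beq.BR  pair
c5: i10 or.ALU  RAW r2
c6: i11 blt.BR  no-port BR/BR
c7: i12 blt.BR  tail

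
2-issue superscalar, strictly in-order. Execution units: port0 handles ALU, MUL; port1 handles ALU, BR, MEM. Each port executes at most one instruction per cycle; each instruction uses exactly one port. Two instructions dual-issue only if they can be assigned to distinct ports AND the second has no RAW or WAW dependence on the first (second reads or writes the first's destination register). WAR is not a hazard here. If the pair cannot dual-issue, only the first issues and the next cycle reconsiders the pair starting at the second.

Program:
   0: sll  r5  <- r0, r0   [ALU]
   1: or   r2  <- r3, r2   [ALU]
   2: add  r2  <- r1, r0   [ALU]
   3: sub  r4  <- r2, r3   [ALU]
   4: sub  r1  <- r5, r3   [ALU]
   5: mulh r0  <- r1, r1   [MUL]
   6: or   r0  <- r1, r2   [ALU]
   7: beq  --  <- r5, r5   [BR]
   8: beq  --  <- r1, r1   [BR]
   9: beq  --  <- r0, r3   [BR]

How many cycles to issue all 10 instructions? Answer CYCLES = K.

CYCLES = 7

  cy0 -> i0,i1 (sll.ALU or.ALU) 2-wide
  cy1 -> i2 (add.ALU) RAW r2
  cy2 -> i3,i4 (sub.ALU sub.ALU) 2-wide
  cy3 -> i5 (mulh.MUL) WAW r0
  cy4 -> i6,i7 (or.ALU beq.BR) 2-wide
  cy5 -> i8 (beq.BR) no-port BR/BR
  cy6 -> i9 (beq.BR) tail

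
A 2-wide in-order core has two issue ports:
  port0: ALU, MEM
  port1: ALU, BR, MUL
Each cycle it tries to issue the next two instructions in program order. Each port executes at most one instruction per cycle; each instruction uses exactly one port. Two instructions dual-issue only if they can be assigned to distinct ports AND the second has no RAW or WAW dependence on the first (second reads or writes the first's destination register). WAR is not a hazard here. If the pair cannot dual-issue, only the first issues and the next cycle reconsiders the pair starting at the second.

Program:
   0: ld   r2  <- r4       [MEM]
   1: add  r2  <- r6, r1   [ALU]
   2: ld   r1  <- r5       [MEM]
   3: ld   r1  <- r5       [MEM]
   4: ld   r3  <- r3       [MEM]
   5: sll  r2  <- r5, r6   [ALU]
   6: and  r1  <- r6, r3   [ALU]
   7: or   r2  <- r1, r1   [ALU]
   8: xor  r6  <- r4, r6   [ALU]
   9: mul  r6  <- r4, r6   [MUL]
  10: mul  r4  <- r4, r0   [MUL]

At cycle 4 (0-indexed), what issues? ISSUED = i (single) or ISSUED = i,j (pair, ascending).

[0] i0  ld.MEM  -- WAW r2
[1] i1&i2  add.ALU ld.MEM  -- pair
[2] i3  ld.MEM  -- no-port MEM/MEM
[3] i4&i5  ld.MEM sll.ALU  -- pair
[4] i6  and.ALU  -- RAW r1
[5] i7&i8  or.ALU xor.ALU  -- pair
[6] i9  mul.MUL  -- no-port MUL/MUL
[7] i10  mul.MUL  -- tail

ISSUED = 6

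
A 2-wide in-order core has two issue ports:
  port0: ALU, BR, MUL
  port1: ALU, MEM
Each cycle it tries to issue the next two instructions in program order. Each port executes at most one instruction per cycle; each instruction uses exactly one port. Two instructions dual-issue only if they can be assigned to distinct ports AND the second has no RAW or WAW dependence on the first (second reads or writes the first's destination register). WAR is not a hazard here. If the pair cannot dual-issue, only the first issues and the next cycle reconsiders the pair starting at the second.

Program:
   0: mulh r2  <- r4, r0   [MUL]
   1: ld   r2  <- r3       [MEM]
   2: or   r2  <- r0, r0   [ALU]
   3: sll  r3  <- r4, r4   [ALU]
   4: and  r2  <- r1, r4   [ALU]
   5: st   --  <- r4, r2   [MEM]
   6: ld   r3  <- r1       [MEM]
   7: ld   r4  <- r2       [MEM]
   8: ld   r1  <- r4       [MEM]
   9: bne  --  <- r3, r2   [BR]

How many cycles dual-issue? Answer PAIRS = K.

PAIRS = 2

0. mulh.MUL @i0  | WAW r2
1. ld.MEM @i1  | WAW r2
2. or.ALU+sll.ALU @i2+i3  | 2-wide
3. and.ALU @i4  | RAW r2
4. st.MEM @i5  | no-port MEM/MEM
5. ld.MEM @i6  | no-port MEM/MEM
6. ld.MEM @i7  | no-port MEM/MEM
7. ld.MEM+bne.BR @i8+i9  | 2-wide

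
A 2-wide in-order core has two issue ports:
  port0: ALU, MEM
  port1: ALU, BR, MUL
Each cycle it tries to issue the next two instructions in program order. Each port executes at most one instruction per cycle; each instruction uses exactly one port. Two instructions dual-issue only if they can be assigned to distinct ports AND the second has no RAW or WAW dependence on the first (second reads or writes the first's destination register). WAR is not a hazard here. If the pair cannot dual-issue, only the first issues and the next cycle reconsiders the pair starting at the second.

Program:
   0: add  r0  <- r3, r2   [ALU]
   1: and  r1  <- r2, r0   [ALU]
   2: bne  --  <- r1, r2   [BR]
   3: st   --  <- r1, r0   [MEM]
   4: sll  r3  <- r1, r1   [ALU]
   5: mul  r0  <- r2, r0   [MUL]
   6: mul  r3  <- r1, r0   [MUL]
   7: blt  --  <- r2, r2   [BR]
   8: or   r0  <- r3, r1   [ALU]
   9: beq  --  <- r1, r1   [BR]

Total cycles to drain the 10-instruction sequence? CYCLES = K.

CYCLES = 7

[0] i0  add.ALU  -- RAW r0
[1] i1  and.ALU  -- RAW r1
[2] i2&i3  bne.BR+st.MEM  -- pair
[3] i4&i5  sll.ALU+mul.MUL  -- pair
[4] i6  mul.MUL  -- no-port MUL/BR
[5] i7&i8  blt.BR+or.ALU  -- pair
[6] i9  beq.BR  -- tail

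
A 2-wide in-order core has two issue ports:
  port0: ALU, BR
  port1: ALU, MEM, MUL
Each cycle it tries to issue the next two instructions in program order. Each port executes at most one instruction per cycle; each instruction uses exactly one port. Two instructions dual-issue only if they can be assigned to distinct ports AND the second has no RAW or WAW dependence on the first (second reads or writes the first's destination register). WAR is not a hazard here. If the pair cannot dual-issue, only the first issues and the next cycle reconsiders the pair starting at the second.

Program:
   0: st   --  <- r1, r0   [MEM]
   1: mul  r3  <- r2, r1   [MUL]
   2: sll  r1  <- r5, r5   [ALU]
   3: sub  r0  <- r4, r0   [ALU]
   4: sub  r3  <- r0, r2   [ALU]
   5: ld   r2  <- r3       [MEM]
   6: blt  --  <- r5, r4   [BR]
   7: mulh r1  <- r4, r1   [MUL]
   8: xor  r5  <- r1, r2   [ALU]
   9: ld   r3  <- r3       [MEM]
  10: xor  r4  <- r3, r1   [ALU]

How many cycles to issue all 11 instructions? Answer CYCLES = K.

CYCLES = 8

0. st.MEM @i0  | no-port MEM/MUL
1. mul.MUL/sll.ALU @i1,i2  | pair
2. sub.ALU @i3  | RAW r0
3. sub.ALU @i4  | RAW r3
4. ld.MEM/blt.BR @i5,i6  | pair
5. mulh.MUL @i7  | RAW r1
6. xor.ALU/ld.MEM @i8,i9  | pair
7. xor.ALU @i10  | tail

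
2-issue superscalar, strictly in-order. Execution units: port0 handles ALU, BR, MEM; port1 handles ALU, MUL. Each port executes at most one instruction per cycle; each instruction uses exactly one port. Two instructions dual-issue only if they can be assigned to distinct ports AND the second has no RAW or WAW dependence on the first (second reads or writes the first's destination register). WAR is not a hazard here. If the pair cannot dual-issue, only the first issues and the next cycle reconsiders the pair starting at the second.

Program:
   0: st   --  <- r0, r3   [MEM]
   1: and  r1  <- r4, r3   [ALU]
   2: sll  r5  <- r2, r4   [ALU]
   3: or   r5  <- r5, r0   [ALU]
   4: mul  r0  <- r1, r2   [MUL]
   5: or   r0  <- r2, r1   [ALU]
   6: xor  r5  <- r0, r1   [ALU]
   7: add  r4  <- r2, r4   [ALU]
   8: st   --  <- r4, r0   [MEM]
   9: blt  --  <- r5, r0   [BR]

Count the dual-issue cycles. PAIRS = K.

0. st/and @i0,i1  | dual
1. sll @i2  | RAW+WAW r5
2. or/mul @i3,i4  | dual
3. or @i5  | RAW r0
4. xor/add @i6,i7  | dual
5. st @i8  | no-port MEM/BR
6. blt @i9  | tail

PAIRS = 3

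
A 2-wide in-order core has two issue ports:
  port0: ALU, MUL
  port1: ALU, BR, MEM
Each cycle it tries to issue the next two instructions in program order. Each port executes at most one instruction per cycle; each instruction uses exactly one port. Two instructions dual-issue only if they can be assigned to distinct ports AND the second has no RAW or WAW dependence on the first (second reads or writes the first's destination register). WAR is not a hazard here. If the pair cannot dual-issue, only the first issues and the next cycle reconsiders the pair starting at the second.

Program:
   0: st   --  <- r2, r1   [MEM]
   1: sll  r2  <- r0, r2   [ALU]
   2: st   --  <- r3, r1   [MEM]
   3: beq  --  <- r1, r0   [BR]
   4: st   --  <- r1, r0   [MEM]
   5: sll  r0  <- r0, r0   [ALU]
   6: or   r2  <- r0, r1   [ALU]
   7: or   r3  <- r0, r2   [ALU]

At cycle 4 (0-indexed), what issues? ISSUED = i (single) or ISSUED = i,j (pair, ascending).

ISSUED = 6

[0] i0/i1  st.MEM sll.ALU  -- dual
[1] i2  st.MEM  -- no-port MEM/BR
[2] i3  beq.BR  -- no-port BR/MEM
[3] i4/i5  st.MEM sll.ALU  -- dual
[4] i6  or.ALU  -- RAW r2
[5] i7  or.ALU  -- tail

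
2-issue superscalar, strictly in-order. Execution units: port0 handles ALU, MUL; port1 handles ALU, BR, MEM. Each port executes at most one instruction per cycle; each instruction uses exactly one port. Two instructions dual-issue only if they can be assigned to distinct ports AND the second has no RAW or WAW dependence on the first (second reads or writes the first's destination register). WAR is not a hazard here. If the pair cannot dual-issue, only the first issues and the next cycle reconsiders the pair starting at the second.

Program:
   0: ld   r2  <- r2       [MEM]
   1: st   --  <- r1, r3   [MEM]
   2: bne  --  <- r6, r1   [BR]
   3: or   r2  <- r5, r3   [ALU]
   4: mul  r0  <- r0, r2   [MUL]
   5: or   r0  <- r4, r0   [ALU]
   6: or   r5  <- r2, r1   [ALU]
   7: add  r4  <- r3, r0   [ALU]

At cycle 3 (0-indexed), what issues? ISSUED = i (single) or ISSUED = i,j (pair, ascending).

ISSUED = 4

c0: i0 ld  no-port MEM/MEM
c1: i1 st  no-port MEM/BR
c2: i2&i3 bne/or  2-wide
c3: i4 mul  RAW+WAW r0
c4: i5&i6 or/or  2-wide
c5: i7 add  tail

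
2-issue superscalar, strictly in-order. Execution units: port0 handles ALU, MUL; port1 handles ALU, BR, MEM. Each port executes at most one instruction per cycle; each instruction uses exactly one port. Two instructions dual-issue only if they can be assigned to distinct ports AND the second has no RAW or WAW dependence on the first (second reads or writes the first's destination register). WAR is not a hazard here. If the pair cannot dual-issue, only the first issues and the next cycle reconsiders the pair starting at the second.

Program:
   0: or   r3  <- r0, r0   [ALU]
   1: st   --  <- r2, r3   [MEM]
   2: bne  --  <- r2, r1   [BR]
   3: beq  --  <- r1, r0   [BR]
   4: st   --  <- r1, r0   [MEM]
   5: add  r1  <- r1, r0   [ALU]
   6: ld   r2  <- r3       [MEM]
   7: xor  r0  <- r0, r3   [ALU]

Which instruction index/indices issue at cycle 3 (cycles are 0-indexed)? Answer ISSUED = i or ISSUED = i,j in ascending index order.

[0] i0  or  -- RAW r3
[1] i1  st  -- no-port MEM/BR
[2] i2  bne  -- no-port BR/BR
[3] i3  beq  -- no-port BR/MEM
[4] i4,i5  st+add  -- pair
[5] i6,i7  ld+xor  -- pair

ISSUED = 3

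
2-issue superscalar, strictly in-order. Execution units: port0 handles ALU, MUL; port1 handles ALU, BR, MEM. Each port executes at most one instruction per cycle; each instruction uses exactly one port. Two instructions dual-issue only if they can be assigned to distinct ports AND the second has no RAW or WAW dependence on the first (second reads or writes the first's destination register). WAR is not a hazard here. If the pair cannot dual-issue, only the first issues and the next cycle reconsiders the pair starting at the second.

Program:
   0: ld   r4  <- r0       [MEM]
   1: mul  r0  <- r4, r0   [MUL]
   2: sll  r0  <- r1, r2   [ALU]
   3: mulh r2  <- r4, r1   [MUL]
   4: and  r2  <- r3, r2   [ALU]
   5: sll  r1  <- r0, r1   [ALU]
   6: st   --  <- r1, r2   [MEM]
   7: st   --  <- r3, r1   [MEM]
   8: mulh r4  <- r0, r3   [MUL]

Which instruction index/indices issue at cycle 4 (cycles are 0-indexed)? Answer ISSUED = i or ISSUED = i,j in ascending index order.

c0: i0 ld  RAW r4
c1: i1 mul  WAW r0
c2: i2+i3 sll mulh  dual
c3: i4+i5 and sll  dual
c4: i6 st  no-port MEM/MEM
c5: i7+i8 st mulh  dual

ISSUED = 6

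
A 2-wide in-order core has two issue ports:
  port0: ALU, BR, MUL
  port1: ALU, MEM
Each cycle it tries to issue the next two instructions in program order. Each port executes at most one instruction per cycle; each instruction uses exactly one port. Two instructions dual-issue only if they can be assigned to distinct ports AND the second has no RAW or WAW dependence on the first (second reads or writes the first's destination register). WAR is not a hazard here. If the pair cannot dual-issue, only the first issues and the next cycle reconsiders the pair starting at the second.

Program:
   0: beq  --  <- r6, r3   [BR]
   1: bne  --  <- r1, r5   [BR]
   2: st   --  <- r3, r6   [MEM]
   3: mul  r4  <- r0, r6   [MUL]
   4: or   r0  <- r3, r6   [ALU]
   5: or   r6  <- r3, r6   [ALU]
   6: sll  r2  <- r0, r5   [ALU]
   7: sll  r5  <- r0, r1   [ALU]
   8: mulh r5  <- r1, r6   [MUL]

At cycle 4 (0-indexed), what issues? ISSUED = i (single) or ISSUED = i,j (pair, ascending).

t=0 i0:beq ; no-port BR/BR
t=1 i1/i2:bne+st ; pair
t=2 i3/i4:mul+or ; pair
t=3 i5/i6:or+sll ; pair
t=4 i7:sll ; WAW r5
t=5 i8:mulh ; tail

ISSUED = 7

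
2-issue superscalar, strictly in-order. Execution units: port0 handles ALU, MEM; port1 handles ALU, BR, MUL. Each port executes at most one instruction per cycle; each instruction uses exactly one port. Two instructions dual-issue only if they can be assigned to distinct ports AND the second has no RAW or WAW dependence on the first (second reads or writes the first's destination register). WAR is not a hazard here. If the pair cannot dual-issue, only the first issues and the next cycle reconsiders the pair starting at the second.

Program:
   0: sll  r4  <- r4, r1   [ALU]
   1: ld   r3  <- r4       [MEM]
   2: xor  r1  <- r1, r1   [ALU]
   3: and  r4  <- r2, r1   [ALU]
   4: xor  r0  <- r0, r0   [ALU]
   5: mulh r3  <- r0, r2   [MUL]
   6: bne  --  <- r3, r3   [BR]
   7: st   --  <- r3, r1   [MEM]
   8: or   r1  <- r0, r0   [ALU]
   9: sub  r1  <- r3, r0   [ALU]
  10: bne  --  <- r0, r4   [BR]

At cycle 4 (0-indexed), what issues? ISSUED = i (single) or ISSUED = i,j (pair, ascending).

0. sll @i0  | RAW r4
1. ld;xor @i1&i2  | 2-wide
2. and;xor @i3&i4  | 2-wide
3. mulh @i5  | no-port MUL/BR
4. bne;st @i6&i7  | 2-wide
5. or @i8  | WAW r1
6. sub;bne @i9&i10  | 2-wide

ISSUED = 6,7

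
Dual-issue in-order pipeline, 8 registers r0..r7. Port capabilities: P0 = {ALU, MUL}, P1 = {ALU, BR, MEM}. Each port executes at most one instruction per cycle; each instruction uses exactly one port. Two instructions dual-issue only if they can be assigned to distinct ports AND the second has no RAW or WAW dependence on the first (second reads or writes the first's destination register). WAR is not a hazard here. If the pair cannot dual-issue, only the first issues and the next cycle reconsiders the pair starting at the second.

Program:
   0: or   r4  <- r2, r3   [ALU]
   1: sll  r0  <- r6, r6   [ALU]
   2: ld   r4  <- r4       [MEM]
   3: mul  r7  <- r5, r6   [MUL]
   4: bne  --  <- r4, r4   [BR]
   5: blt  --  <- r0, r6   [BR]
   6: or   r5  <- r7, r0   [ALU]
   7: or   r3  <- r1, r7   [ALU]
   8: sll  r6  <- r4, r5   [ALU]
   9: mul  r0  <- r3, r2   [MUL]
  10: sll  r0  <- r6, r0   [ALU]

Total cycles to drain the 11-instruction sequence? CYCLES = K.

CYCLES = 7

0. or.ALU+sll.ALU @i0&i1  | 2-wide
1. ld.MEM+mul.MUL @i2&i3  | 2-wide
2. bne.BR @i4  | no-port BR/BR
3. blt.BR+or.ALU @i5&i6  | 2-wide
4. or.ALU+sll.ALU @i7&i8  | 2-wide
5. mul.MUL @i9  | RAW+WAW r0
6. sll.ALU @i10  | tail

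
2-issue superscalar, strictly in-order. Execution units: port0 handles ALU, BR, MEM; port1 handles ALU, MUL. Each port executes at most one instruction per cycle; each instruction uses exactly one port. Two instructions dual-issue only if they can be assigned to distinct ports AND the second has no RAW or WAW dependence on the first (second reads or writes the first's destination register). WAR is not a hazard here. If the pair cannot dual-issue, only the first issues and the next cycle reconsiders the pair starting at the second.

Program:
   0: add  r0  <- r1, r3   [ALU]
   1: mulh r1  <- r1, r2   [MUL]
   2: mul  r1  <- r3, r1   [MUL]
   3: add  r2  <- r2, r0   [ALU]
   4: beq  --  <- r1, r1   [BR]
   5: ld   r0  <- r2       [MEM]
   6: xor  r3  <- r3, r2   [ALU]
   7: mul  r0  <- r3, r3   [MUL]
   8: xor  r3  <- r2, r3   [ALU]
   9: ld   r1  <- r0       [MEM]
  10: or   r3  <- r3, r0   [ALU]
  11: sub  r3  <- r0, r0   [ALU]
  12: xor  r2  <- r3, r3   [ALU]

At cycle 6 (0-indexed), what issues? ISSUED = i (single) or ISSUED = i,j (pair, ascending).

ISSUED = 11

#0 head=0: add+mulh i0,i1 pair
#1 head=2: mul+add i2,i3 pair
#2 head=4: beq i4 no-port BR/MEM
#3 head=5: ld+xor i5,i6 pair
#4 head=7: mul+xor i7,i8 pair
#5 head=9: ld+or i9,i10 pair
#6 head=11: sub i11 RAW r3
#7 head=12: xor i12 tail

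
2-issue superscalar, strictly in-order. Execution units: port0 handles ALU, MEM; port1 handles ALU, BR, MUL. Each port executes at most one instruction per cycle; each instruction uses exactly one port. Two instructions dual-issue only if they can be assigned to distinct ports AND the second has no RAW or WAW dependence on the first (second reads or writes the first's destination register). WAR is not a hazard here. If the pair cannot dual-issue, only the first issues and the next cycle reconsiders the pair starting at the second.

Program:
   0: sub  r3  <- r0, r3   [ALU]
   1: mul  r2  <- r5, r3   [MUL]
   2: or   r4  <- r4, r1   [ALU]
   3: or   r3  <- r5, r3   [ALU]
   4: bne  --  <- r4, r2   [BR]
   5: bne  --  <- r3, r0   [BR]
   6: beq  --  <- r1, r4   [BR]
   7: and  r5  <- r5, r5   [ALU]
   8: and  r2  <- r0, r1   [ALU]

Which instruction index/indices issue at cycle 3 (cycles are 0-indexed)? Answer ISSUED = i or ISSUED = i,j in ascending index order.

#0 head=0: sub.ALU i0 RAW r3
#1 head=1: mul.MUL or.ALU i1/i2 dual
#2 head=3: or.ALU bne.BR i3/i4 dual
#3 head=5: bne.BR i5 no-port BR/BR
#4 head=6: beq.BR and.ALU i6/i7 dual
#5 head=8: and.ALU i8 tail

ISSUED = 5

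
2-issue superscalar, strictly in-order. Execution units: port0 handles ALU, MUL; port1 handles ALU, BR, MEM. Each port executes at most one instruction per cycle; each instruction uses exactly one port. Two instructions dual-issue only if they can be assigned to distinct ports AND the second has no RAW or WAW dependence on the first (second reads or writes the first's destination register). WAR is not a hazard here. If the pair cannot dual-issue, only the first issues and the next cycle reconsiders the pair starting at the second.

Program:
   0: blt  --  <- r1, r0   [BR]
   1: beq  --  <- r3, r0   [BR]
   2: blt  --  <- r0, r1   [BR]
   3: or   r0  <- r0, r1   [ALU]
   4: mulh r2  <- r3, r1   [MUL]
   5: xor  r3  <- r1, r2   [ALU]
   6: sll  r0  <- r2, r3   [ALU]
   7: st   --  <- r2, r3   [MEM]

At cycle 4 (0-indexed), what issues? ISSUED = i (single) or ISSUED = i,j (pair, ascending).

t=0 i0:blt ; no-port BR/BR
t=1 i1:beq ; no-port BR/BR
t=2 i2/i3:blt+or ; pair
t=3 i4:mulh ; RAW r2
t=4 i5:xor ; RAW r3
t=5 i6/i7:sll+st ; pair

ISSUED = 5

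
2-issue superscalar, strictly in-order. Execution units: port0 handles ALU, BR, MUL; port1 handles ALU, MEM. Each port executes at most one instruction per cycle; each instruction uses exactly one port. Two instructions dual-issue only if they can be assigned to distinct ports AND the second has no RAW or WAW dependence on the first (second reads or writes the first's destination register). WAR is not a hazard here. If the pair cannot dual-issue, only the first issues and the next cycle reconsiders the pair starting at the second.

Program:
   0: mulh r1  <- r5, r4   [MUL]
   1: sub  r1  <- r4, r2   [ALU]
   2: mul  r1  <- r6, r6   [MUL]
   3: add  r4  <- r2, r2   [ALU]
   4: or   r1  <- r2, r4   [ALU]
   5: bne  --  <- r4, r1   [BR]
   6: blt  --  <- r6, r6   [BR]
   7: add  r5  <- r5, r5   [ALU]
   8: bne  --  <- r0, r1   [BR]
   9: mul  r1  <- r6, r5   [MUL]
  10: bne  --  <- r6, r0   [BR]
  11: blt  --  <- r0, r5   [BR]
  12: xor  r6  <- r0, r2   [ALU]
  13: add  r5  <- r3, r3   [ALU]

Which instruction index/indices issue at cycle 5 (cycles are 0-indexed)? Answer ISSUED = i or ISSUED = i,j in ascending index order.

c0: i0 mulh.MUL  WAW r1
c1: i1 sub.ALU  WAW r1
c2: i2,i3 mul.MUL/add.ALU  2-wide
c3: i4 or.ALU  RAW r1
c4: i5 bne.BR  no-port BR/BR
c5: i6,i7 blt.BR/add.ALU  2-wide
c6: i8 bne.BR  no-port BR/MUL
c7: i9 mul.MUL  no-port MUL/BR
c8: i10 bne.BR  no-port BR/BR
c9: i11,i12 blt.BR/xor.ALU  2-wide
c10: i13 add.ALU  tail

ISSUED = 6,7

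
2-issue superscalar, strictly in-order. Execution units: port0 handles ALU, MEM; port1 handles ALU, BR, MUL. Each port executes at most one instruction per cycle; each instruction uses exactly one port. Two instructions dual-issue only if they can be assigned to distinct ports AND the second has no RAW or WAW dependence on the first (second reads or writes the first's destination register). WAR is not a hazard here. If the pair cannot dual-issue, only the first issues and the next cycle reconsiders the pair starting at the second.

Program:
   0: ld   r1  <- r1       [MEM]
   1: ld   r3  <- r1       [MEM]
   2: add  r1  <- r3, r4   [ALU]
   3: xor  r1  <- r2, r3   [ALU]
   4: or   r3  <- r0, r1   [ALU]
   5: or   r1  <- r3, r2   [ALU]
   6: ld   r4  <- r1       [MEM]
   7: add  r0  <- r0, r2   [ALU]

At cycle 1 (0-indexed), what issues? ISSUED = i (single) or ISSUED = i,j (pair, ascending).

c0: i0 ld  no-port MEM/MEM
c1: i1 ld  RAW r3
c2: i2 add  WAW r1
c3: i3 xor  RAW r1
c4: i4 or  RAW r3
c5: i5 or  RAW r1
c6: i6+i7 ld add  dual

ISSUED = 1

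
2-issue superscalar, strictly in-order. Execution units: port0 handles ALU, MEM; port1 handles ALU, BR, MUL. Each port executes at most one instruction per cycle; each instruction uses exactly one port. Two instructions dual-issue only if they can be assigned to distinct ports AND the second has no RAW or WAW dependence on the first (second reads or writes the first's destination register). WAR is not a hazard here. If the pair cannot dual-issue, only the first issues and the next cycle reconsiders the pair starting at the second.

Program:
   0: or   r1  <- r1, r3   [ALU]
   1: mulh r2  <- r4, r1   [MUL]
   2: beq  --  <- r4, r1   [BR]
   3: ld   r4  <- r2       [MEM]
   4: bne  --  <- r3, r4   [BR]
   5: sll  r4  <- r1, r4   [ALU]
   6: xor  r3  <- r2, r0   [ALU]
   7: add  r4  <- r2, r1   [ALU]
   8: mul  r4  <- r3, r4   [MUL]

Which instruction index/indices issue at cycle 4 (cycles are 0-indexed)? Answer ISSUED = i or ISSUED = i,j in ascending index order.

ISSUED = 6,7

#0 head=0: or i0 RAW r1
#1 head=1: mulh i1 no-port MUL/BR
#2 head=2: beq/ld i2/i3 2-wide
#3 head=4: bne/sll i4/i5 2-wide
#4 head=6: xor/add i6/i7 2-wide
#5 head=8: mul i8 tail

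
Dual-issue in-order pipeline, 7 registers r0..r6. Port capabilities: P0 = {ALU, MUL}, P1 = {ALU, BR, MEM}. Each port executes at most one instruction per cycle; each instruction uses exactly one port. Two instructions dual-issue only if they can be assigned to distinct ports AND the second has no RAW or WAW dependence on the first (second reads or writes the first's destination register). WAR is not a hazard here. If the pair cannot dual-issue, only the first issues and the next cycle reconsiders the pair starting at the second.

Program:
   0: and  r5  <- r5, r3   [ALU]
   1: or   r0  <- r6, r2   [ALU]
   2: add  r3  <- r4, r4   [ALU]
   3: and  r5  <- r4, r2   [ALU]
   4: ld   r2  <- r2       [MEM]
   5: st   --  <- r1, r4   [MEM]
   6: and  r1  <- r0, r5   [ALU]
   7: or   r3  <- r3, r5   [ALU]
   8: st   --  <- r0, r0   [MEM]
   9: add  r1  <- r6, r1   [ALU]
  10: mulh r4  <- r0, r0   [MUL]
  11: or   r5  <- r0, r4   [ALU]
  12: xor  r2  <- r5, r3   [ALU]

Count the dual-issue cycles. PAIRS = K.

PAIRS = 5

#0 head=0: and.ALU+or.ALU i0,i1 dual
#1 head=2: add.ALU+and.ALU i2,i3 dual
#2 head=4: ld.MEM i4 no-port MEM/MEM
#3 head=5: st.MEM+and.ALU i5,i6 dual
#4 head=7: or.ALU+st.MEM i7,i8 dual
#5 head=9: add.ALU+mulh.MUL i9,i10 dual
#6 head=11: or.ALU i11 RAW r5
#7 head=12: xor.ALU i12 tail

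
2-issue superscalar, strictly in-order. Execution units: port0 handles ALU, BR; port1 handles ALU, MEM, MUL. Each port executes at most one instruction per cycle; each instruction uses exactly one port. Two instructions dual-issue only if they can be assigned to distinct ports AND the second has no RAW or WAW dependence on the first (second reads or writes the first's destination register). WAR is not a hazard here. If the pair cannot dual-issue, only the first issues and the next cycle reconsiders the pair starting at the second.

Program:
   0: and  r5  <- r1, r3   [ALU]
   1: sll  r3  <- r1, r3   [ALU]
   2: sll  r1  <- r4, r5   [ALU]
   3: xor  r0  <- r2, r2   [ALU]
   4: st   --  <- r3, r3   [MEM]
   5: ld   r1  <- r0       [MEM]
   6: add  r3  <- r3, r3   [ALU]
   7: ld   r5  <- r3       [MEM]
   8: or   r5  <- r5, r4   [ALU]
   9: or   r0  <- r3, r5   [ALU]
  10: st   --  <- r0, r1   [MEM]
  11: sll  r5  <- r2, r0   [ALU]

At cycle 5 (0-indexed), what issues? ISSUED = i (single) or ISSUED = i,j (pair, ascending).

t=0 i0/i1:and+sll ; pair
t=1 i2/i3:sll+xor ; pair
t=2 i4:st ; no-port MEM/MEM
t=3 i5/i6:ld+add ; pair
t=4 i7:ld ; RAW+WAW r5
t=5 i8:or ; RAW r5
t=6 i9:or ; RAW r0
t=7 i10/i11:st+sll ; pair

ISSUED = 8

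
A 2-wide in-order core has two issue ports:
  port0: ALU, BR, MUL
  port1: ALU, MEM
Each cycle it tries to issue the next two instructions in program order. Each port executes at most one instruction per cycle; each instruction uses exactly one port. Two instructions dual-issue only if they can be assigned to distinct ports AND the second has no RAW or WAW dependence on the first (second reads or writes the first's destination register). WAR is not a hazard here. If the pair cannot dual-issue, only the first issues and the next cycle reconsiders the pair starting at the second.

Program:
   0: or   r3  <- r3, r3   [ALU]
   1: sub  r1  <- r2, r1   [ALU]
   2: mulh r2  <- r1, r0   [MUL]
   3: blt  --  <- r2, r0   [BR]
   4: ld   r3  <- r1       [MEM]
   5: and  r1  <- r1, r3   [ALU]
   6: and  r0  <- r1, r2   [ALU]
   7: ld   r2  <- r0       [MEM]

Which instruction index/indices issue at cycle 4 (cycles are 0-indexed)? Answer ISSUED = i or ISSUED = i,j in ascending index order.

t=0 i0&i1:or+sub ; pair
t=1 i2:mulh ; no-port MUL/BR
t=2 i3&i4:blt+ld ; pair
t=3 i5:and ; RAW r1
t=4 i6:and ; RAW r0
t=5 i7:ld ; tail

ISSUED = 6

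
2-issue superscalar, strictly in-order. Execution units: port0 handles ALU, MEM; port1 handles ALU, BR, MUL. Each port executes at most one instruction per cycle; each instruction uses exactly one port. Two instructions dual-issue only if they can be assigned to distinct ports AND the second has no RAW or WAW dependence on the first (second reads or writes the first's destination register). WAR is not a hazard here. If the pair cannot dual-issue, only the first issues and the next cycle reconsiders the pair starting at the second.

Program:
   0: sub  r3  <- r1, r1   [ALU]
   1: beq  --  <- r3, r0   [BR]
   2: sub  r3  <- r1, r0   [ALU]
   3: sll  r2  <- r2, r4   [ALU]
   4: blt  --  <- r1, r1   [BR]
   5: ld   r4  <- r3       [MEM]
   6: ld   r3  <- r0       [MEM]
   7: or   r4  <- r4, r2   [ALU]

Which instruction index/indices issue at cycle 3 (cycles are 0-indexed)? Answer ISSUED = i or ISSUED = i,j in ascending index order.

#0 head=0: sub i0 RAW r3
#1 head=1: beq sub i1,i2 pair
#2 head=3: sll blt i3,i4 pair
#3 head=5: ld i5 no-port MEM/MEM
#4 head=6: ld or i6,i7 pair

ISSUED = 5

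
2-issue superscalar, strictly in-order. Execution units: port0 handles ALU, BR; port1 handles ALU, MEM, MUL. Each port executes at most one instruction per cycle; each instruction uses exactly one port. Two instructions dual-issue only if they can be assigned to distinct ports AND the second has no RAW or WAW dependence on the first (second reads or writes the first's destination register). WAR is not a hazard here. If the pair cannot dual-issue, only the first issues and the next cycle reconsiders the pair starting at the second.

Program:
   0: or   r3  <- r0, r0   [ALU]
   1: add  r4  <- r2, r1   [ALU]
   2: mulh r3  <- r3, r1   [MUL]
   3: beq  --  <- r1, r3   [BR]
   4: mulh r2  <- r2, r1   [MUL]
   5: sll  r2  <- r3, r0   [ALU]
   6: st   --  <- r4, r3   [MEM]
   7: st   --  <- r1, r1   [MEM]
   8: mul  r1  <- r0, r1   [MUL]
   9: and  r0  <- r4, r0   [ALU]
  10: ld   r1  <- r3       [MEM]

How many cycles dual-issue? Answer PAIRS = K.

PAIRS = 4

t=0 i0+i1:or.ALU add.ALU ; 2-wide
t=1 i2:mulh.MUL ; RAW r3
t=2 i3+i4:beq.BR mulh.MUL ; 2-wide
t=3 i5+i6:sll.ALU st.MEM ; 2-wide
t=4 i7:st.MEM ; no-port MEM/MUL
t=5 i8+i9:mul.MUL and.ALU ; 2-wide
t=6 i10:ld.MEM ; tail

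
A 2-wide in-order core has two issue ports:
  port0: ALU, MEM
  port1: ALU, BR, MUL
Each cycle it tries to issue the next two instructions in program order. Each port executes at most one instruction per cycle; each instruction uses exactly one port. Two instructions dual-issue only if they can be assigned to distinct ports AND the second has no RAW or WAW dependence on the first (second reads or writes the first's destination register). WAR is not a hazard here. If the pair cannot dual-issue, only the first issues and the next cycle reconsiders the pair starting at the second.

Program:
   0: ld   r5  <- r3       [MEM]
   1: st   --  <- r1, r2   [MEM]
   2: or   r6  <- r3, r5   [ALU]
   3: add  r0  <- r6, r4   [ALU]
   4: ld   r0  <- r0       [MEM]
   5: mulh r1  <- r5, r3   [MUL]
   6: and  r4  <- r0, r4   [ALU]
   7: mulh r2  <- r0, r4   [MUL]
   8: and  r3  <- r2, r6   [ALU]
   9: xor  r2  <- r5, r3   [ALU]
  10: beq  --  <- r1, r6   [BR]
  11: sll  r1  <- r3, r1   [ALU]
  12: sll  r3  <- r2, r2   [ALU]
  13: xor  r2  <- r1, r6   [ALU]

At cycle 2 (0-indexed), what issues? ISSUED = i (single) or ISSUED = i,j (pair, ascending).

t=0 i0:ld.MEM ; no-port MEM/MEM
t=1 i1,i2:st.MEM;or.ALU ; 2-wide
t=2 i3:add.ALU ; RAW+WAW r0
t=3 i4,i5:ld.MEM;mulh.MUL ; 2-wide
t=4 i6:and.ALU ; RAW r4
t=5 i7:mulh.MUL ; RAW r2
t=6 i8:and.ALU ; RAW r3
t=7 i9,i10:xor.ALU;beq.BR ; 2-wide
t=8 i11,i12:sll.ALU;sll.ALU ; 2-wide
t=9 i13:xor.ALU ; tail

ISSUED = 3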